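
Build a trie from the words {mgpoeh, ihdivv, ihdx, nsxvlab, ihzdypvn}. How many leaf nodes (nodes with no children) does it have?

5

A leaf is a node with no children — equivalently, the end of a word that is not a proper prefix of any other stored word.
Those words: "ihdivv", "ihdx", "ihzdypvn", "mgpoeh", "nsxvlab"
Leaf count: 5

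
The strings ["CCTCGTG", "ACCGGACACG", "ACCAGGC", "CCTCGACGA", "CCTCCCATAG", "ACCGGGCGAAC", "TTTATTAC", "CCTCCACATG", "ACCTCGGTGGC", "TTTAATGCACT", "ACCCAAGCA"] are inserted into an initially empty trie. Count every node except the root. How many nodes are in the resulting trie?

Trace insertions, counting only characters that open a new branch:
  "CCTCGTG" → 7 new (C, C, T, C, G, T, G)
  "ACCGGACACG" → 10 new (A, C, C, G, G, A, C, A, C, G)
  "ACCAGGC" → prefix "ACC" already present; 4 new (A, G, G, C)
  "CCTCGACGA" → prefix "CCTCG" already present; 4 new (A, C, G, A)
  "CCTCCCATAG" → prefix "CCTC" already present; 6 new (C, C, A, T, A, G)
  "ACCGGGCGAAC" → prefix "ACCGG" already present; 6 new (G, C, G, A, A, C)
  "TTTATTAC" → 8 new (T, T, T, A, T, T, A, C)
  "CCTCCACATG" → prefix "CCTCC" already present; 5 new (A, C, A, T, G)
  "ACCTCGGTGGC" → prefix "ACC" already present; 8 new (T, C, G, G, T, G, G, C)
  "TTTAATGCACT" → prefix "TTTA" already present; 7 new (A, T, G, C, A, C, T)
  "ACCCAAGCA" → prefix "ACC" already present; 6 new (C, A, A, G, C, A)
Total nodes = 7 + 10 + 4 + 4 + 6 + 6 + 8 + 5 + 8 + 7 + 6 = 71

71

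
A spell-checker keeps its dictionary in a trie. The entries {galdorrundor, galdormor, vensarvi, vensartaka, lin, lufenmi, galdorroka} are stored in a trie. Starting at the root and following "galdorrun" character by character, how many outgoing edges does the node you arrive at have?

1

Follow the path "galdorrun" to its node, then look at its outgoing edges.
Characters that immediately follow "galdorrun" among the stored strings: {d}.
That node has 1 child edge.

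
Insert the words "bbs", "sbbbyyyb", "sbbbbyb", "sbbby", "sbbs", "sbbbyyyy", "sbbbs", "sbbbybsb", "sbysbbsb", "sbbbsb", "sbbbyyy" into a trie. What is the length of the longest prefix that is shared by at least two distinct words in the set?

Look for the deepest trie node that still has at least two words in its subtree.
"sbbbyyy" and "sbbbyyyb" agree on "sbbbyyy" (7 characters) before diverging; nothing deeper is shared.
Longest shared-prefix length: 7

7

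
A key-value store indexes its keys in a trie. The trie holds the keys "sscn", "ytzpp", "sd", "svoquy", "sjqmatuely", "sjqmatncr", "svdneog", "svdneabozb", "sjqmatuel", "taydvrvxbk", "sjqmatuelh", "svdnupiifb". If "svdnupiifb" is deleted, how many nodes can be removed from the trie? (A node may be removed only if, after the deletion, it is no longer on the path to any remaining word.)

6

A node on "svdnupiifb"'s path can go only if nothing else ends at it or branches off below it.
The suffix "upiifb" (6 nodes) is used only by "svdnupiifb"; the node for "svdn" still has the child "e", so pruning stops there.
Nodes removed: 6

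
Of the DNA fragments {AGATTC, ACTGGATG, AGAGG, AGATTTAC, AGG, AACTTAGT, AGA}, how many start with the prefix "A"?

7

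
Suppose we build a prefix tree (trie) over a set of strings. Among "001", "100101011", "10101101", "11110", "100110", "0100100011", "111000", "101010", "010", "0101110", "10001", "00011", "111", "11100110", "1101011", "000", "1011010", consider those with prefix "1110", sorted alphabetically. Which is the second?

Words with prefix "1110", in lexicographic order: "111000", "11100110"
The 2nd is 11100110.

11100110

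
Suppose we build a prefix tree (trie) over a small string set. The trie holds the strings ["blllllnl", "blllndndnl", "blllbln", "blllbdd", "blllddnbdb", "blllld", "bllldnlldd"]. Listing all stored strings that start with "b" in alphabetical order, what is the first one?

blllbdd

Filter for "b…" and sort: "blllbdd", "blllbln", "blllddnbdb", "bllldnlldd", "blllld", "blllllnl", "blllndndnl"
Position 1: blllbdd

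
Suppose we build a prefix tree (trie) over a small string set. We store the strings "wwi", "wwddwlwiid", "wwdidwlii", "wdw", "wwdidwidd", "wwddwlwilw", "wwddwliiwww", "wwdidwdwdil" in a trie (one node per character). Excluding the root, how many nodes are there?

34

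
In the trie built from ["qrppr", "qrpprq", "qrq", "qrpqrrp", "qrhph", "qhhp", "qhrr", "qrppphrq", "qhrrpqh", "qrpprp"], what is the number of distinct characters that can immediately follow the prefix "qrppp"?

The children of the "qrppp" node are the distinct next characters among strings starting with "qrppp".
Characters that immediately follow "qrppp" among the stored strings: {h}.
That node has 1 child edge.

1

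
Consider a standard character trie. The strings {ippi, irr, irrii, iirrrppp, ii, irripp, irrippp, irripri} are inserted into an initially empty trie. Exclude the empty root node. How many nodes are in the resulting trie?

Insert word by word; a character creates a node only if that edge doesn't already exist:
  "ippi" → 4 new (i, p, p, i)
  "irr" → prefix "i" already present; 2 new (r, r)
  "irrii" → prefix "irr" already present; 2 new (i, i)
  "iirrrppp" → prefix "i" already present; 7 new (i, r, r, r, p, p, p)
  "ii" → prefix "ii" already present; 0 new (none)
  "irripp" → prefix "irri" already present; 2 new (p, p)
  "irrippp" → prefix "irripp" already present; 1 new (p)
  "irripri" → prefix "irrip" already present; 2 new (r, i)
Total nodes = 4 + 2 + 2 + 7 + 0 + 2 + 1 + 2 = 20

20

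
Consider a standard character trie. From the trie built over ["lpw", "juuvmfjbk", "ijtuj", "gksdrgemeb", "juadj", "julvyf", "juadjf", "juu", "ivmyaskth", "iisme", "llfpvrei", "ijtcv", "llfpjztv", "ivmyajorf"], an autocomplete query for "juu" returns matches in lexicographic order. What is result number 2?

Filter for "juu…" and sort: "juu", "juuvmfjbk"
Position 2: juuvmfjbk

juuvmfjbk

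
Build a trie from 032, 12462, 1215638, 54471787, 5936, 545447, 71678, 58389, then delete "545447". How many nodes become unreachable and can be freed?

4

Walk "545447" from the leaf back toward the root, removing each node that no remaining word uses.
The suffix "5447" (4 nodes) is used only by "545447"; the node for "54" still has the child "4", so pruning stops there.
Nodes removed: 4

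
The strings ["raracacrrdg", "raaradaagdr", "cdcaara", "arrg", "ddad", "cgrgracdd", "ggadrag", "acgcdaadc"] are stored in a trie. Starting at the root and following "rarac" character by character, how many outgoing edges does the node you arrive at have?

Walk "rarac" from the root, arriving at one node.
Characters that immediately follow "rarac" among the stored strings: {a}.
That node has 1 child edge.

1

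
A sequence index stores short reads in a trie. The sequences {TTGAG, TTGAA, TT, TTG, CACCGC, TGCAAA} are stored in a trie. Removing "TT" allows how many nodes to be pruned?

0

After clearing the end-marker at "TT", prune upward until reaching a node still needed by another word.
Every node on "TT" is still needed (e.g. by "TTGAG"), so nothing is freed.
Nodes removed: 0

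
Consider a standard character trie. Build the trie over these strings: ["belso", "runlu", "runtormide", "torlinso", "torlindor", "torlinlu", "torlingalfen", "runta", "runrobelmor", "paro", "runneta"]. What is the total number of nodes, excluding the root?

53

Count nodes per top-level branch (shared prefixes stored once):
  'b'-branch (belso): 5 nodes
  'p'-branch (paro): 4 nodes
  'r'-branch (runlu, runneta, runrobelmor, runta, runtormide): 25 nodes
  't'-branch (torlindor, torlingalfen, torlinlu, torlinso): 19 nodes
Sum: 53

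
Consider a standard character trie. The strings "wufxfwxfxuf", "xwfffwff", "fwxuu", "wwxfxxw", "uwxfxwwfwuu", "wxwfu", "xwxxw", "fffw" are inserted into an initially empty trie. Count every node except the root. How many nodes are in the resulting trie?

51

For each word, the new-node count is its length minus the longest prefix already in the trie:
  "wufxfwxfxuf" → 11 new (w, u, f, x, f, w, x, f, x, u, f)
  "xwfffwff" → 8 new (x, w, f, f, f, w, f, f)
  "fwxuu" → 5 new (f, w, x, u, u)
  "wwxfxxw" → prefix "w" already present; 6 new (w, x, f, x, x, w)
  "uwxfxwwfwuu" → 11 new (u, w, x, f, x, w, w, f, w, u, u)
  "wxwfu" → prefix "w" already present; 4 new (x, w, f, u)
  "xwxxw" → prefix "xw" already present; 3 new (x, x, w)
  "fffw" → prefix "f" already present; 3 new (f, f, w)
Total nodes = 11 + 8 + 5 + 6 + 11 + 4 + 3 + 3 = 51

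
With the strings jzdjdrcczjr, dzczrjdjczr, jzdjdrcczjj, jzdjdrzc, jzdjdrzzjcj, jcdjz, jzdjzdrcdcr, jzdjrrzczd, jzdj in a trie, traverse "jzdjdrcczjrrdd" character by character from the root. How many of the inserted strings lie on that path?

2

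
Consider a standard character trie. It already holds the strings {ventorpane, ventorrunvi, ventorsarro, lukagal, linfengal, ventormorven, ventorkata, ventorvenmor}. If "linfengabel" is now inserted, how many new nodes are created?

The longest prefix of "linfengabel" already in the trie is "linfenga" (length 8).
New nodes needed: |"linfengabel"| − 8 = 11 − 8 = 3.

3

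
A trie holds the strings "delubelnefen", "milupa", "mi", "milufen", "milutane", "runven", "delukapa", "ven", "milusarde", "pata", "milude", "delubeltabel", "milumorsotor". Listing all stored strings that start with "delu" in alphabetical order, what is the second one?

Filter for "delu…" and sort: "delubelnefen", "delubeltabel", "delukapa"
The 2nd is delubeltabel.

delubeltabel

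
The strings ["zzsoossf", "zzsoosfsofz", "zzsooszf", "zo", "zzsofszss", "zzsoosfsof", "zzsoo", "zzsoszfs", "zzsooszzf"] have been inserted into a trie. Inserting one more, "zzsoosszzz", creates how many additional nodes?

3

The longest prefix of "zzsoosszzz" already in the trie is "zzsooss" (length 7).
Each of the 3 remaining characters creates one node.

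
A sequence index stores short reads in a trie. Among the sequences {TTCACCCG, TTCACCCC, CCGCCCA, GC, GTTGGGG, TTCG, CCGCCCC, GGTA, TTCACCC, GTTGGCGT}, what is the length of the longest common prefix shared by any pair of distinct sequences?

The deepest shared node is where two words last agree before diverging.
e.g. "TTCACCC" and "TTCACCCC" share the prefix "TTCACCC" of length 7; no pair shares a longer one.
Longest shared-prefix length: 7

7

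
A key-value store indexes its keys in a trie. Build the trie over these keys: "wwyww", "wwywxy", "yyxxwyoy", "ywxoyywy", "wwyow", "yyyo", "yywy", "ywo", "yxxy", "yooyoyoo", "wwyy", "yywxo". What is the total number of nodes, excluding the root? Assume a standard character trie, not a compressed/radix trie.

42

Count nodes per top-level branch (shared prefixes stored once):
  'w'-branch (wwyow, wwyww, wwywxy, wwyy): 10 nodes
  'y'-branch (yooyoyoo, ywo, ywxoyywy, yxxy, yywxo, yywy, yyxxwyoy, yyyo): 32 nodes
Sum: 42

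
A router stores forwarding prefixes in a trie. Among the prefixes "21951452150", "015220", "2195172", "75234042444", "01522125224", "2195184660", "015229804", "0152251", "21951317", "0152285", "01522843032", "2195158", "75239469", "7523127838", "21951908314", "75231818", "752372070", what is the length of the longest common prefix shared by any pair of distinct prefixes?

The deepest shared node is where two words last agree before diverging.
e.g. "01522843032" and "0152285" share the prefix "015228" of length 6; no pair shares a longer one.
Longest shared-prefix length: 6

6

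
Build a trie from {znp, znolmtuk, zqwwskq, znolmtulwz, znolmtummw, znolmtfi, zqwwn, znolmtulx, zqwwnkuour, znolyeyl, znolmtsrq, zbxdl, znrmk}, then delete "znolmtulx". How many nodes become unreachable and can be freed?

After clearing the end-marker at "znolmtulx", prune upward until reaching a node still needed by another word.
The suffix "x" (1 node) is used only by "znolmtulx"; the node for "znolmtul" still has the child "w", so pruning stops there.
Nodes removed: 1

1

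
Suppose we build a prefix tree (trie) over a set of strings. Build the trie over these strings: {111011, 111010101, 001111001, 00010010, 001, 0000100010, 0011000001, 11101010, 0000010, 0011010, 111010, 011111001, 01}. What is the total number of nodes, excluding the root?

51

Insert word by word; a character creates a node only if that edge doesn't already exist:
  "111011" → 6 new (1, 1, 1, 0, 1, 1)
  "111010101" → prefix "11101" already present; 4 new (0, 1, 0, 1)
  "001111001" → 9 new (0, 0, 1, 1, 1, 1, 0, 0, 1)
  "00010010" → prefix "00" already present; 6 new (0, 1, 0, 0, 1, 0)
  "001" → prefix "001" already present; 0 new (none)
  "0000100010" → prefix "000" already present; 7 new (0, 1, 0, 0, 0, 1, 0)
  "0011000001" → prefix "0011" already present; 6 new (0, 0, 0, 0, 0, 1)
  "11101010" → prefix "11101010" already present; 0 new (none)
  "0000010" → prefix "0000" already present; 3 new (0, 1, 0)
  "0011010" → prefix "00110" already present; 2 new (1, 0)
  "111010" → prefix "111010" already present; 0 new (none)
  "011111001" → prefix "0" already present; 8 new (1, 1, 1, 1, 1, 0, 0, 1)
  "01" → prefix "01" already present; 0 new (none)
Total nodes = 6 + 4 + 9 + 6 + 0 + 7 + 6 + 0 + 3 + 2 + 0 + 8 + 0 = 51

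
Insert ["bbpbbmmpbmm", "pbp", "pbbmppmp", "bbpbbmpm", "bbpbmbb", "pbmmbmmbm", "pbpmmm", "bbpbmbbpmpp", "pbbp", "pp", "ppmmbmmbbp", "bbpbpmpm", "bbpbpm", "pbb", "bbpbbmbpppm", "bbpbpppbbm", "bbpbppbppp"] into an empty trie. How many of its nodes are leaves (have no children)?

Leaves are exactly the stored words that no other stored word extends.
Those words: "bbpbbmbpppm", "bbpbbmmpbmm", "bbpbbmpm", "bbpbmbbpmpp", "bbpbpmpm", "bbpbppbppp", "bbpbpppbbm", "pbbmppmp", "pbbp", "pbmmbmmbm", "pbpmmm", "ppmmbmmbbp"
Leaf count: 12

12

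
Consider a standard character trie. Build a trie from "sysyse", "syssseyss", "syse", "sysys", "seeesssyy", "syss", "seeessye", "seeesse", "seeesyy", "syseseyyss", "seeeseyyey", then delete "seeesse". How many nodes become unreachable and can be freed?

1

After clearing the end-marker at "seeesse", prune upward until reaching a node still needed by another word.
The suffix "e" (1 node) is used only by "seeesse"; the node for "seeess" still has the child "s", so pruning stops there.
Nodes removed: 1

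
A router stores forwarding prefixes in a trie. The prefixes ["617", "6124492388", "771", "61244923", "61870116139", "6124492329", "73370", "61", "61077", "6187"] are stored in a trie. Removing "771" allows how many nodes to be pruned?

2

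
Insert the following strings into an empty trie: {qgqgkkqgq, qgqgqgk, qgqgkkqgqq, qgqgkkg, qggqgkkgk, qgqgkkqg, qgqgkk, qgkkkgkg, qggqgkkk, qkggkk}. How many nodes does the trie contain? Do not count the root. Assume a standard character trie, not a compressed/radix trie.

For each word, the new-node count is its length minus the longest prefix already in the trie:
  "qgqgkkqgq" → 9 new (q, g, q, g, k, k, q, g, q)
  "qgqgqgk" → prefix "qgqg" already present; 3 new (q, g, k)
  "qgqgkkqgqq" → prefix "qgqgkkqgq" already present; 1 new (q)
  "qgqgkkg" → prefix "qgqgkk" already present; 1 new (g)
  "qggqgkkgk" → prefix "qg" already present; 7 new (g, q, g, k, k, g, k)
  "qgqgkkqg" → prefix "qgqgkkqg" already present; 0 new (none)
  "qgqgkk" → prefix "qgqgkk" already present; 0 new (none)
  "qgkkkgkg" → prefix "qg" already present; 6 new (k, k, k, g, k, g)
  "qggqgkkk" → prefix "qggqgkk" already present; 1 new (k)
  "qkggkk" → prefix "q" already present; 5 new (k, g, g, k, k)
Total nodes = 9 + 3 + 1 + 1 + 7 + 0 + 0 + 6 + 1 + 5 = 33

33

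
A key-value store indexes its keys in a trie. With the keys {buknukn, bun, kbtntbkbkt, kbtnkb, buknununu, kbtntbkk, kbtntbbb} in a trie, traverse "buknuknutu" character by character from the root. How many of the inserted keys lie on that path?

Check each prefix of "buknuknutu" against the stored set — each match is an end-marker on the path.
Prefixes of the query that are stored words: "buknukn"
Count: 1

1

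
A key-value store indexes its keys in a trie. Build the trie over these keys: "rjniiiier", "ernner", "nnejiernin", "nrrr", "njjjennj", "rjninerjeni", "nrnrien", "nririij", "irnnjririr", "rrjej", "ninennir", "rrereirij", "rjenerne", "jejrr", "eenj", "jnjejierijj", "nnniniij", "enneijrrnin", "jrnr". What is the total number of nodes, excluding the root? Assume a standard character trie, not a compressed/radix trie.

Trace insertions, counting only characters that open a new branch:
  "rjniiiier" → 9 new (r, j, n, i, i, i, i, e, r)
  "ernner" → 6 new (e, r, n, n, e, r)
  "nnejiernin" → 10 new (n, n, e, j, i, e, r, n, i, n)
  "nrrr" → prefix "n" already present; 3 new (r, r, r)
  "njjjennj" → prefix "n" already present; 7 new (j, j, j, e, n, n, j)
  "rjninerjeni" → prefix "rjni" already present; 7 new (n, e, r, j, e, n, i)
  "nrnrien" → prefix "nr" already present; 5 new (n, r, i, e, n)
  "nririij" → prefix "nr" already present; 5 new (i, r, i, i, j)
  "irnnjririr" → 10 new (i, r, n, n, j, r, i, r, i, r)
  "rrjej" → prefix "r" already present; 4 new (r, j, e, j)
  "ninennir" → prefix "n" already present; 7 new (i, n, e, n, n, i, r)
  "rrereirij" → prefix "rr" already present; 7 new (e, r, e, i, r, i, j)
  "rjenerne" → prefix "rj" already present; 6 new (e, n, e, r, n, e)
  "jejrr" → 5 new (j, e, j, r, r)
  "eenj" → prefix "e" already present; 3 new (e, n, j)
  "jnjejierijj" → prefix "j" already present; 10 new (n, j, e, j, i, e, r, i, j, j)
  "nnniniij" → prefix "nn" already present; 6 new (n, i, n, i, i, j)
  "enneijrrnin" → prefix "e" already present; 10 new (n, n, e, i, j, r, r, n, i, n)
  "jrnr" → prefix "j" already present; 3 new (r, n, r)
Total nodes = 9 + 6 + 10 + 3 + 7 + 7 + 5 + 5 + 10 + 4 + 7 + 7 + 6 + 5 + 3 + 10 + 6 + 10 + 3 = 123

123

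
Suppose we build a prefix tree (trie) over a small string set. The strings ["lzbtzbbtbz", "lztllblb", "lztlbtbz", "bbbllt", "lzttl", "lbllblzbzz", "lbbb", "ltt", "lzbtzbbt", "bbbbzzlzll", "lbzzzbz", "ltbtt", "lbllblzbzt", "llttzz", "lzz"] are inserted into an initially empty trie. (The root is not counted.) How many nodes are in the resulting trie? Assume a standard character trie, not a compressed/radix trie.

63

Insert word by word; a character creates a node only if that edge doesn't already exist:
  "lzbtzbbtbz" → 10 new (l, z, b, t, z, b, b, t, b, z)
  "lztllblb" → prefix "lz" already present; 6 new (t, l, l, b, l, b)
  "lztlbtbz" → prefix "lztl" already present; 4 new (b, t, b, z)
  "bbbllt" → 6 new (b, b, b, l, l, t)
  "lzttl" → prefix "lzt" already present; 2 new (t, l)
  "lbllblzbzz" → prefix "l" already present; 9 new (b, l, l, b, l, z, b, z, z)
  "lbbb" → prefix "lb" already present; 2 new (b, b)
  "ltt" → prefix "l" already present; 2 new (t, t)
  "lzbtzbbt" → prefix "lzbtzbbt" already present; 0 new (none)
  "bbbbzzlzll" → prefix "bbb" already present; 7 new (b, z, z, l, z, l, l)
  "lbzzzbz" → prefix "lb" already present; 5 new (z, z, z, b, z)
  "ltbtt" → prefix "lt" already present; 3 new (b, t, t)
  "lbllblzbzt" → prefix "lbllblzbz" already present; 1 new (t)
  "llttzz" → prefix "l" already present; 5 new (l, t, t, z, z)
  "lzz" → prefix "lz" already present; 1 new (z)
Total nodes = 10 + 6 + 4 + 6 + 2 + 9 + 2 + 2 + 0 + 7 + 5 + 3 + 1 + 5 + 1 = 63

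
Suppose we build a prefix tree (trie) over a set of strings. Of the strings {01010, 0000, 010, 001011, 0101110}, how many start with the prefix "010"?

3

Traverse to the node for "010", then collect every word in that subtree.
Words under "010": 010, 01010, 0101110
Count: 3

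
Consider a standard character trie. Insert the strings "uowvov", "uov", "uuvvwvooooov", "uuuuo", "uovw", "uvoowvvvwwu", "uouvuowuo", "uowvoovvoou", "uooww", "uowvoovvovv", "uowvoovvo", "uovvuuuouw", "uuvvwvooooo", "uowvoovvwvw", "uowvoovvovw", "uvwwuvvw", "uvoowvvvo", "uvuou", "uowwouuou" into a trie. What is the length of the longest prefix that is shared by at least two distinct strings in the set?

Equivalently: take the maximum, over all pairs, of their longest common prefix length.
e.g. "uuvvwvooooo" and "uuvvwvooooov" share the prefix "uuvvwvooooo" of length 11; no pair shares a longer one.
Longest shared-prefix length: 11

11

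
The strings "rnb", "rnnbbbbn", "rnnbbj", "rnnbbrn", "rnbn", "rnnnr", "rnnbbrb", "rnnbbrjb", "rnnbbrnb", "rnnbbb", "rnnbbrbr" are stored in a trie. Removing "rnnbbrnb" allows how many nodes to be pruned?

1

A node on "rnnbbrnb"'s path can go only if nothing else ends at it or branches off below it.
The suffix "b" (1 node) is used only by "rnnbbrnb"; "rnnbbrn" is itself a stored word, so pruning stops there.
Nodes removed: 1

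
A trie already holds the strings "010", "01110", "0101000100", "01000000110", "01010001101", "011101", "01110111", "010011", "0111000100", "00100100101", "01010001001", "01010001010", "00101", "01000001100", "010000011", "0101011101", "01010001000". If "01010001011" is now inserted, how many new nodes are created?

1

Walking "01010001011" from the root, the first 10 characters ("0101000101") follow existing edges; "1" is the first miss.
Each of the 1 remaining characters creates one node.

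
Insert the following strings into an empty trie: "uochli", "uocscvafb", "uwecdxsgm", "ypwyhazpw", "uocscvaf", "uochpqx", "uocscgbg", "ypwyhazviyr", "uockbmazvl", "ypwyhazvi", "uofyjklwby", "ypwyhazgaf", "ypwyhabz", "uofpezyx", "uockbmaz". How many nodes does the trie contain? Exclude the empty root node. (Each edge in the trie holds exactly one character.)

64

Insert word by word; a character creates a node only if that edge doesn't already exist:
  "uochli" → 6 new (u, o, c, h, l, i)
  "uocscvafb" → prefix "uoc" already present; 6 new (s, c, v, a, f, b)
  "uwecdxsgm" → prefix "u" already present; 8 new (w, e, c, d, x, s, g, m)
  "ypwyhazpw" → 9 new (y, p, w, y, h, a, z, p, w)
  "uocscvaf" → prefix "uocscvaf" already present; 0 new (none)
  "uochpqx" → prefix "uoch" already present; 3 new (p, q, x)
  "uocscgbg" → prefix "uocsc" already present; 3 new (g, b, g)
  "ypwyhazviyr" → prefix "ypwyhaz" already present; 4 new (v, i, y, r)
  "uockbmazvl" → prefix "uoc" already present; 7 new (k, b, m, a, z, v, l)
  "ypwyhazvi" → prefix "ypwyhazvi" already present; 0 new (none)
  "uofyjklwby" → prefix "uo" already present; 8 new (f, y, j, k, l, w, b, y)
  "ypwyhazgaf" → prefix "ypwyhaz" already present; 3 new (g, a, f)
  "ypwyhabz" → prefix "ypwyha" already present; 2 new (b, z)
  "uofpezyx" → prefix "uof" already present; 5 new (p, e, z, y, x)
  "uockbmaz" → prefix "uockbmaz" already present; 0 new (none)
Total nodes = 6 + 6 + 8 + 9 + 0 + 3 + 3 + 4 + 7 + 0 + 8 + 3 + 2 + 5 + 0 = 64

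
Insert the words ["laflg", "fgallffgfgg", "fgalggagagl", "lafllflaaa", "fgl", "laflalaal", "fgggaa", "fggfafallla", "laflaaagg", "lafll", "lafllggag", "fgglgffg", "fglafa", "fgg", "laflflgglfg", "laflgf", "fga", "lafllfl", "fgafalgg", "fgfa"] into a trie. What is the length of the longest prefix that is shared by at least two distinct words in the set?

Equivalently: take the maximum, over all pairs, of their longest common prefix length.
"lafllfl" and "lafllflaaa" agree on "lafllfl" (7 characters) before diverging; nothing deeper is shared.
Longest shared-prefix length: 7

7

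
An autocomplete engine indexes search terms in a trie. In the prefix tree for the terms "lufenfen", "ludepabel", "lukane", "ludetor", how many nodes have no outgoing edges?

Leaves are exactly the stored words that no other stored word extends.
Those words: "ludepabel", "ludetor", "lufenfen", "lukane"
Leaf count: 4

4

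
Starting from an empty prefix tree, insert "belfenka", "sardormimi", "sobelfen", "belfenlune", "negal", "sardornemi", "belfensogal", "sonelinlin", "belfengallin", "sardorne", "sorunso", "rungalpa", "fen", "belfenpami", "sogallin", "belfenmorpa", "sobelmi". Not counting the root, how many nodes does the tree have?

90

Trace insertions, counting only characters that open a new branch:
  "belfenka" → 8 new (b, e, l, f, e, n, k, a)
  "sardormimi" → 10 new (s, a, r, d, o, r, m, i, m, i)
  "sobelfen" → prefix "s" already present; 7 new (o, b, e, l, f, e, n)
  "belfenlune" → prefix "belfen" already present; 4 new (l, u, n, e)
  "negal" → 5 new (n, e, g, a, l)
  "sardornemi" → prefix "sardor" already present; 4 new (n, e, m, i)
  "belfensogal" → prefix "belfen" already present; 5 new (s, o, g, a, l)
  "sonelinlin" → prefix "so" already present; 8 new (n, e, l, i, n, l, i, n)
  "belfengallin" → prefix "belfen" already present; 6 new (g, a, l, l, i, n)
  "sardorne" → prefix "sardorne" already present; 0 new (none)
  "sorunso" → prefix "so" already present; 5 new (r, u, n, s, o)
  "rungalpa" → 8 new (r, u, n, g, a, l, p, a)
  "fen" → 3 new (f, e, n)
  "belfenpami" → prefix "belfen" already present; 4 new (p, a, m, i)
  "sogallin" → prefix "so" already present; 6 new (g, a, l, l, i, n)
  "belfenmorpa" → prefix "belfen" already present; 5 new (m, o, r, p, a)
  "sobelmi" → prefix "sobel" already present; 2 new (m, i)
Total nodes = 8 + 10 + 7 + 4 + 5 + 4 + 5 + 8 + 6 + 0 + 5 + 8 + 3 + 4 + 6 + 5 + 2 = 90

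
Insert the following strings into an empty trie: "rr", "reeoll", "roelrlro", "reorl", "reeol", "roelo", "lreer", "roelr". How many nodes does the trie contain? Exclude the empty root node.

23

Trie structure (* marks end of a word):
(root)
├─ l
│  └─ r
│     └─ e
│        └─ e
│           └─ r *
└─ r
   ├─ e
   │  ├─ e
   │  │  └─ o
   │  │     └─ l *
   │  │        └─ l *
   │  └─ o
   │     └─ r
   │        └─ l *
   ├─ o
   │  └─ e
   │     └─ l
   │        ├─ o *
   │        └─ r *
   │           └─ l
   │              └─ r
   │                 └─ o *
   └─ r *
Counting every labelled node above: 23.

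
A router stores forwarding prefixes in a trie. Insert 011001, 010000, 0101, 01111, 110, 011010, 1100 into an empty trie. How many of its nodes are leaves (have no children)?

Leaves are exactly the stored words that no other stored word extends.
Those words: "010000", "0101", "011001", "011010", "01111", "1100"
Leaf count: 6

6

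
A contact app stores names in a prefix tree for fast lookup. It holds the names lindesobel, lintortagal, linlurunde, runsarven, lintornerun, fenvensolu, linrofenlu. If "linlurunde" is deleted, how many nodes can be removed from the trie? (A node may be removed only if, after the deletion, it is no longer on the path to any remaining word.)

7

A node on "linlurunde"'s path can go only if nothing else ends at it or branches off below it.
The suffix "lurunde" (7 nodes) is used only by "linlurunde"; the node for "lin" still has the child "d", so pruning stops there.
Nodes removed: 7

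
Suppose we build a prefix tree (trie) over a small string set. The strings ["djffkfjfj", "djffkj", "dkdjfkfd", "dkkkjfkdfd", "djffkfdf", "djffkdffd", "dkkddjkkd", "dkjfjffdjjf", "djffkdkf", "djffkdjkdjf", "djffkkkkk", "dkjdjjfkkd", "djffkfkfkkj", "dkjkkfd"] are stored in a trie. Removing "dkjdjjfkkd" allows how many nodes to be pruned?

7

Walk "dkjdjjfkkd" from the leaf back toward the root, removing each node that no remaining word uses.
The suffix "djjfkkd" (7 nodes) is used only by "dkjdjjfkkd"; the node for "dkj" still has the child "f", so pruning stops there.
Nodes removed: 7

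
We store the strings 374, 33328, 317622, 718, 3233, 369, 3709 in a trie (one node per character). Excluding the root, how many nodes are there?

22

Trie structure (* marks end of a word):
(root)
├─ 3
│  ├─ 1
│  │  └─ 7
│  │     └─ 6
│  │        └─ 2
│  │           └─ 2 *
│  ├─ 2
│  │  └─ 3
│  │     └─ 3 *
│  ├─ 3
│  │  └─ 3
│  │     └─ 2
│  │        └─ 8 *
│  ├─ 6
│  │  └─ 9 *
│  └─ 7
│     ├─ 0
│     │  └─ 9 *
│     └─ 4 *
└─ 7
   └─ 1
      └─ 8 *
Counting every labelled node above: 22.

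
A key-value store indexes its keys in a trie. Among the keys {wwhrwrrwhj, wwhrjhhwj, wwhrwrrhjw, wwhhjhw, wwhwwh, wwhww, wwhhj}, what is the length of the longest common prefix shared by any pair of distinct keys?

7

The deepest shared node is where two words last agree before diverging.
e.g. "wwhrwrrhjw" and "wwhrwrrwhj" share the prefix "wwhrwrr" of length 7; no pair shares a longer one.
Longest shared-prefix length: 7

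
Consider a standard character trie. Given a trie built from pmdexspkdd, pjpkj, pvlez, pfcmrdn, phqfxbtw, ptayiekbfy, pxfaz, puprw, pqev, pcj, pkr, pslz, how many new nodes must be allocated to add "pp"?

"p" is already a path in the trie; the remaining "p" must be added.
New nodes needed: |"pp"| − 1 = 2 − 1 = 1.

1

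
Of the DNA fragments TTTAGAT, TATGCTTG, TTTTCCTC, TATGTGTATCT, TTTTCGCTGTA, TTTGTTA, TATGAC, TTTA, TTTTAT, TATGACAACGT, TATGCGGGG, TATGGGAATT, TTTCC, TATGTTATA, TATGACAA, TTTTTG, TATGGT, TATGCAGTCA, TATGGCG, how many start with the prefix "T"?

19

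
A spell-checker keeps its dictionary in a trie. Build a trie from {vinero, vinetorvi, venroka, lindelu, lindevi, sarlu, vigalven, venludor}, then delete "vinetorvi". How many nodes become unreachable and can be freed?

After clearing the end-marker at "vinetorvi", prune upward until reaching a node still needed by another word.
The suffix "torvi" (5 nodes) is used only by "vinetorvi"; the node for "vine" still has the child "r", so pruning stops there.
Nodes removed: 5

5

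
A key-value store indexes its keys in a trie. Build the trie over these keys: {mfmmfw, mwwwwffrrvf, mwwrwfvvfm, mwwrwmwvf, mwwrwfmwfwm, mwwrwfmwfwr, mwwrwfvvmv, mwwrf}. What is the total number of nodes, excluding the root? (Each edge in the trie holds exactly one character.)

36

Trie structure (* marks end of a word):
(root)
└─ m
   ├─ f
   │  └─ m
   │     └─ m
   │        └─ f
   │           └─ w *
   └─ w
      └─ w
         ├─ r
         │  ├─ f *
         │  └─ w
         │     ├─ f
         │     │  ├─ m
         │     │  │  └─ w
         │     │  │     └─ f
         │     │  │        └─ w
         │     │  │           ├─ m *
         │     │  │           └─ r *
         │     │  └─ v
         │     │     └─ v
         │     │        ├─ f
         │     │        │  └─ m *
         │     │        └─ m
         │     │           └─ v *
         │     └─ m
         │        └─ w
         │           └─ v
         │              └─ f *
         └─ w
            └─ w
               └─ f
                  └─ f
                     └─ r
                        └─ r
                           └─ v
                              └─ f *
Counting every labelled node above: 36.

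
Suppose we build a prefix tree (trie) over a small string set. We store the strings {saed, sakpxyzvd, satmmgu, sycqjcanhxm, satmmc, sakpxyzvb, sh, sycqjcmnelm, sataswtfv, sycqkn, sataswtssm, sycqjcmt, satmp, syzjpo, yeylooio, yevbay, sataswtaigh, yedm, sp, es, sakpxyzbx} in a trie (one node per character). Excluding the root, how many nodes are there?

74

Trace insertions, counting only characters that open a new branch:
  "saed" → 4 new (s, a, e, d)
  "sakpxyzvd" → prefix "sa" already present; 7 new (k, p, x, y, z, v, d)
  "satmmgu" → prefix "sa" already present; 5 new (t, m, m, g, u)
  "sycqjcanhxm" → prefix "s" already present; 10 new (y, c, q, j, c, a, n, h, x, m)
  "satmmc" → prefix "satmm" already present; 1 new (c)
  "sakpxyzvb" → prefix "sakpxyzv" already present; 1 new (b)
  "sh" → prefix "s" already present; 1 new (h)
  "sycqjcmnelm" → prefix "sycqjc" already present; 5 new (m, n, e, l, m)
  "sataswtfv" → prefix "sat" already present; 6 new (a, s, w, t, f, v)
  "sycqkn" → prefix "sycq" already present; 2 new (k, n)
  "sataswtssm" → prefix "sataswt" already present; 3 new (s, s, m)
  "sycqjcmt" → prefix "sycqjcm" already present; 1 new (t)
  "satmp" → prefix "satm" already present; 1 new (p)
  "syzjpo" → prefix "sy" already present; 4 new (z, j, p, o)
  "yeylooio" → 8 new (y, e, y, l, o, o, i, o)
  "yevbay" → prefix "ye" already present; 4 new (v, b, a, y)
  "sataswtaigh" → prefix "sataswt" already present; 4 new (a, i, g, h)
  "yedm" → prefix "ye" already present; 2 new (d, m)
  "sp" → prefix "s" already present; 1 new (p)
  "es" → 2 new (e, s)
  "sakpxyzbx" → prefix "sakpxyz" already present; 2 new (b, x)
Total nodes = 4 + 7 + 5 + 10 + 1 + 1 + 1 + 5 + 6 + 2 + 3 + 1 + 1 + 4 + 8 + 4 + 4 + 2 + 1 + 2 + 2 = 74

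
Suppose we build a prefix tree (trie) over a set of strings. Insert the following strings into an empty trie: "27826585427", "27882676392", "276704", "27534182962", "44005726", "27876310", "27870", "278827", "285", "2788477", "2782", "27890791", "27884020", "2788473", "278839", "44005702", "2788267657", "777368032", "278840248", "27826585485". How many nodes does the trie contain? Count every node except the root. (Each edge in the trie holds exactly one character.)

Insert word by word; a character creates a node only if that edge doesn't already exist:
  "27826585427" → 11 new (2, 7, 8, 2, 6, 5, 8, 5, 4, 2, 7)
  "27882676392" → prefix "278" already present; 8 new (8, 2, 6, 7, 6, 3, 9, 2)
  "276704" → prefix "27" already present; 4 new (6, 7, 0, 4)
  "27534182962" → prefix "27" already present; 9 new (5, 3, 4, 1, 8, 2, 9, 6, 2)
  "44005726" → 8 new (4, 4, 0, 0, 5, 7, 2, 6)
  "27876310" → prefix "278" already present; 5 new (7, 6, 3, 1, 0)
  "27870" → prefix "2787" already present; 1 new (0)
  "278827" → prefix "27882" already present; 1 new (7)
  "285" → prefix "2" already present; 2 new (8, 5)
  "2788477" → prefix "2788" already present; 3 new (4, 7, 7)
  "2782" → prefix "2782" already present; 0 new (none)
  "27890791" → prefix "278" already present; 5 new (9, 0, 7, 9, 1)
  "27884020" → prefix "27884" already present; 3 new (0, 2, 0)
  "2788473" → prefix "278847" already present; 1 new (3)
  "278839" → prefix "2788" already present; 2 new (3, 9)
  "44005702" → prefix "440057" already present; 2 new (0, 2)
  "2788267657" → prefix "27882676" already present; 2 new (5, 7)
  "777368032" → 9 new (7, 7, 7, 3, 6, 8, 0, 3, 2)
  "278840248" → prefix "2788402" already present; 2 new (4, 8)
  "27826585485" → prefix "278265854" already present; 2 new (8, 5)
Total nodes = 11 + 8 + 4 + 9 + 8 + 5 + 1 + 1 + 2 + 3 + 0 + 5 + 3 + 1 + 2 + 2 + 2 + 9 + 2 + 2 = 80

80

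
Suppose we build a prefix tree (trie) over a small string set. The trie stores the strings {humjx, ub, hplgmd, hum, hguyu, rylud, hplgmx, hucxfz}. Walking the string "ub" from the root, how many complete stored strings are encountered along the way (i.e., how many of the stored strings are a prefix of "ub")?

Check each prefix of "ub" against the stored set — each match is an end-marker on the path.
Prefixes of the query that are stored words: "ub"
Count: 1

1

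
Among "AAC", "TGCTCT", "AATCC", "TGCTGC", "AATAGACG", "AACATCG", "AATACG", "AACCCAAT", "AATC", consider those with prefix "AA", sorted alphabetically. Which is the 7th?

AATCC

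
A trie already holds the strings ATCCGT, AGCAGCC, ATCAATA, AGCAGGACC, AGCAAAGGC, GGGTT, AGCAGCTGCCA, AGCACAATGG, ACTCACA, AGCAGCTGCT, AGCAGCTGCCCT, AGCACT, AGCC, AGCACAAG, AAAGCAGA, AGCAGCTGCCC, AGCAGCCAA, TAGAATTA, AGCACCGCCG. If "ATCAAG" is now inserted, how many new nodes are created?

1

Walking "ATCAAG" from the root, the first 5 characters ("ATCAA") follow existing edges; "G" is the first miss.
New nodes needed: |"ATCAAG"| − 5 = 6 − 5 = 1.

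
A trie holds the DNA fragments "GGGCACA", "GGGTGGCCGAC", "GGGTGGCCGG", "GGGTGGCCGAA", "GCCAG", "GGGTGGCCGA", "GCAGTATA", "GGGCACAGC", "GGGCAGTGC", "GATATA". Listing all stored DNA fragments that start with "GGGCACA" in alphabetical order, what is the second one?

GGGCACAGC

DFS of the "GGGCACA" subtree visits, in order: "GGGCACA", "GGGCACAGC"
Position 2: GGGCACAGC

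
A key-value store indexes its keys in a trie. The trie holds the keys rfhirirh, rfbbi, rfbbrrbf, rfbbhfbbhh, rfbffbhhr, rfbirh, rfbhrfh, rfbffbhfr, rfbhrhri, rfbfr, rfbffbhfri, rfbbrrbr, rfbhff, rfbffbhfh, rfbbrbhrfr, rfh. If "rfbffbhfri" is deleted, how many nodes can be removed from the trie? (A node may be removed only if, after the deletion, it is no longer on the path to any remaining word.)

Walk "rfbffbhfri" from the leaf back toward the root, removing each node that no remaining word uses.
The suffix "i" (1 node) is used only by "rfbffbhfri"; "rfbffbhfr" is itself a stored word, so pruning stops there.
Nodes removed: 1

1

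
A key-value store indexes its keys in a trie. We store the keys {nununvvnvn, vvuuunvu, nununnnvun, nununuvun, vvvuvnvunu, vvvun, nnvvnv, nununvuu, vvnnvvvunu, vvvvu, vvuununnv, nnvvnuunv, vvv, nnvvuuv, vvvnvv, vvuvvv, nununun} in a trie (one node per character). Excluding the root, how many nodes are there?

72

Trace insertions, counting only characters that open a new branch:
  "nununvvnvn" → 10 new (n, u, n, u, n, v, v, n, v, n)
  "vvuuunvu" → 8 new (v, v, u, u, u, n, v, u)
  "nununnnvun" → prefix "nunun" already present; 5 new (n, n, v, u, n)
  "nununuvun" → prefix "nunun" already present; 4 new (u, v, u, n)
  "vvvuvnvunu" → prefix "vv" already present; 8 new (v, u, v, n, v, u, n, u)
  "vvvun" → prefix "vvvu" already present; 1 new (n)
  "nnvvnv" → prefix "n" already present; 5 new (n, v, v, n, v)
  "nununvuu" → prefix "nununv" already present; 2 new (u, u)
  "vvnnvvvunu" → prefix "vv" already present; 8 new (n, n, v, v, v, u, n, u)
  "vvvvu" → prefix "vvv" already present; 2 new (v, u)
  "vvuununnv" → prefix "vvuu" already present; 5 new (n, u, n, n, v)
  "nnvvnuunv" → prefix "nnvvn" already present; 4 new (u, u, n, v)
  "vvv" → prefix "vvv" already present; 0 new (none)
  "nnvvuuv" → prefix "nnvv" already present; 3 new (u, u, v)
  "vvvnvv" → prefix "vvv" already present; 3 new (n, v, v)
  "vvuvvv" → prefix "vvu" already present; 3 new (v, v, v)
  "nununun" → prefix "nununu" already present; 1 new (n)
Total nodes = 10 + 8 + 5 + 4 + 8 + 1 + 5 + 2 + 8 + 2 + 5 + 4 + 0 + 3 + 3 + 3 + 1 = 72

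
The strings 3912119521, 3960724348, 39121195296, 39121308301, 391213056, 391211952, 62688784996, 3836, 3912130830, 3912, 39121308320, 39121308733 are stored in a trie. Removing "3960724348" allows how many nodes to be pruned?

8

Walk "3960724348" from the leaf back toward the root, removing each node that no remaining word uses.
The suffix "60724348" (8 nodes) is used only by "3960724348"; the node for "39" still has the child "1", so pruning stops there.
Nodes removed: 8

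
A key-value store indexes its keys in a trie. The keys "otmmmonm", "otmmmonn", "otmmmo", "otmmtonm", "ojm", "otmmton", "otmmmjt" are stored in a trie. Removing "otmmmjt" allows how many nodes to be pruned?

2

After clearing the end-marker at "otmmmjt", prune upward until reaching a node still needed by another word.
The suffix "jt" (2 nodes) is used only by "otmmmjt"; the node for "otmmm" still has the child "o", so pruning stops there.
Nodes removed: 2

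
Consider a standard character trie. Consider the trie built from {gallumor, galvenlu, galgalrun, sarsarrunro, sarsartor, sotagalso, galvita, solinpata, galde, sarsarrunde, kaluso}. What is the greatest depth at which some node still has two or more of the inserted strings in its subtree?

Equivalently: take the maximum, over all pairs, of their longest common prefix length.
"sarsarrunde" and "sarsarrunro" agree on "sarsarrun" (9 characters) before diverging; nothing deeper is shared.
Longest shared-prefix length: 9

9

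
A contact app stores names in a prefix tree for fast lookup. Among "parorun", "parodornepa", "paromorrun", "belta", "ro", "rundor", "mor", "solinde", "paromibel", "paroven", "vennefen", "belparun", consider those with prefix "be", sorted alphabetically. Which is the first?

belparun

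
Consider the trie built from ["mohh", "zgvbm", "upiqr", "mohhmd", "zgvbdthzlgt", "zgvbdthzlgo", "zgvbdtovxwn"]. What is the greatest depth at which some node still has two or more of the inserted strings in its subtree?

The deepest shared node is where two words last agree before diverging.
"zgvbdthzlgo" and "zgvbdthzlgt" agree on "zgvbdthzlg" (10 characters) before diverging; nothing deeper is shared.
Longest shared-prefix length: 10

10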